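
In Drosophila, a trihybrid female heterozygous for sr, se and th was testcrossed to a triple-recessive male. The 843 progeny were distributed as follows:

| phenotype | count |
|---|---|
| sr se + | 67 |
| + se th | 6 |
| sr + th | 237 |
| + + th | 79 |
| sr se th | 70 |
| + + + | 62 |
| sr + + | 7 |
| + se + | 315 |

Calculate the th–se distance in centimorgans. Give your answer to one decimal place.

17.2 centimorgans

The two most frequent reciprocal classes, + se + and sr + th, are the parental types, so the F1 was + se + / sr + th.
The two rarest classes, + se th and sr + +, are the double crossovers. Comparing them with the parentals, only the th allele has switched, so th is the middle locus and the order is sr – th – se.
Crossovers in the th–se interval produce the single-crossover classes + + + and sr se th (62 + 70 = 132) plus the double crossovers (13).
RF(th–se) = (132 + 13) / 843 = 145/843 = 0.1720 → 17.2 centimorgans.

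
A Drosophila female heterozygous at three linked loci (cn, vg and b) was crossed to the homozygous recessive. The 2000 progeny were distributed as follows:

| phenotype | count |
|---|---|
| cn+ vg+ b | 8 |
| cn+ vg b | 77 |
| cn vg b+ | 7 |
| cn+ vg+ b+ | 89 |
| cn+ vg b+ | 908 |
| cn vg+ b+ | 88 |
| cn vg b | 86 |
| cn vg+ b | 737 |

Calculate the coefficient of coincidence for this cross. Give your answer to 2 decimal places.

The two most frequent reciprocal classes, cn vg+ b and cn+ vg b+, are the parental types, so the F1 was cn vg+ b / cn+ vg b+.
The two rarest classes, cn+ vg+ b and cn vg b+, are the double crossovers. Comparing them with the parentals, only the cn allele has switched, so cn is the middle locus and the order is vg – cn – b.
vg–cn: (175 + 15)/2000 = 0.0950; cn–b: (165 + 15)/2000 = 0.0900.
Expected DCO frequency = 0.0950 × 0.0900 ≈ 0.00855; observed = 15/2000 ≈ 0.00750.
Coefficient of coincidence = 0.00750/0.00855 ≈ 0.88.

0.88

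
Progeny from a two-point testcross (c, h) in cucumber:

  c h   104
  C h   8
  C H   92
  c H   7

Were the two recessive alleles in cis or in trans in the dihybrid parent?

The two most frequent classes are C H (92) and c h (104); these are the parental (non-recombinant) types.
So the F1 carried C H on one chromosome and c h on the other — the recessive alleles are on the same chromosome (cis / coupling).

cis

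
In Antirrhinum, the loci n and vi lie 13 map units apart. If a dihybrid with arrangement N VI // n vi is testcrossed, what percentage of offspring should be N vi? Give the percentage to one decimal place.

6.5%

A map distance of 13 map units corresponds to a recombination frequency of 0.130.
The F1 is N VI / n vi, so N vi is a recombinant gamete class with expected frequency r/2 = 0.130/2 = 0.0650.
That is 0.0650 = 6.5% of the progeny.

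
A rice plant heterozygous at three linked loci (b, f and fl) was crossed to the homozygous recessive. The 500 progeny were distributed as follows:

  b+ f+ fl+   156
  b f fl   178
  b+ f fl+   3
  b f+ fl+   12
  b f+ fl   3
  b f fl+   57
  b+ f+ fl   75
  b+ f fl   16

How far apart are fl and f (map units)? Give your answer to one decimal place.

The two most frequent reciprocal classes, b f fl and b+ f+ fl+, are the parental types, so the F1 was b f fl / b+ f+ fl+.
The two rarest classes, b f+ fl and b+ f fl+, are the double crossovers. Comparing them with the parentals, only the f allele has switched, so f is the middle locus and the order is b – f – fl.
Crossovers in the f–fl interval produce the single-crossover classes b f fl+ and b+ f+ fl (57 + 75 = 132) plus the double crossovers (6).
RF(f–fl) = (132 + 6) / 500 = 138/500 = 0.2760 → 27.6 map units.

27.6 map units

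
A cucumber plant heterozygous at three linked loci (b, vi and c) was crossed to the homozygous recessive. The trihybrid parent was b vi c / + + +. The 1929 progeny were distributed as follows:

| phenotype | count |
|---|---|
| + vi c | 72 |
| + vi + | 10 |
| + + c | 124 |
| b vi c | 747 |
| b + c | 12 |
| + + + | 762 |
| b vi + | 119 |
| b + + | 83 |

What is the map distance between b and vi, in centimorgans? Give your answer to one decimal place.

The two rarest classes, b + c and + vi +, are the double crossovers. Comparing them with the parentals, only the vi allele has switched, so vi is the middle locus and the order is c – vi – b.
Crossovers in the vi–b interval produce the single-crossover classes + vi c and b + + (72 + 83 = 155) plus the double crossovers (22).
RF(vi–b) = (155 + 22) / 1929 = 177/1929 = 0.0918 → 9.2 centimorgans.

9.2 centimorgans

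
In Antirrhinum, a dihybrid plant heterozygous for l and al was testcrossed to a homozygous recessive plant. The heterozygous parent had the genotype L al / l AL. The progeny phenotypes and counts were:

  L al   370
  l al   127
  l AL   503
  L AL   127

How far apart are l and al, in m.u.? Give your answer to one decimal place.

22.5 m.u.

The recombinant classes are L AL and l al: 127 + 127 = 254.
Recombination frequency = 254/1127 = 0.2254 ≈ 22.5%, i.e. 22.5 m.u.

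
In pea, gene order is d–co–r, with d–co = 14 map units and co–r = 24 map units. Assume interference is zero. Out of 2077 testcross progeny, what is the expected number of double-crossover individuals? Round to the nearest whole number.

Map distances give recombination frequencies of 0.140 and 0.240 for the two intervals.
With no interference, expected double-crossover frequency = 0.140 × 0.240 = 0.03360.
Expected number = 0.03360 × 2077 = 69.79 ≈ 70.

70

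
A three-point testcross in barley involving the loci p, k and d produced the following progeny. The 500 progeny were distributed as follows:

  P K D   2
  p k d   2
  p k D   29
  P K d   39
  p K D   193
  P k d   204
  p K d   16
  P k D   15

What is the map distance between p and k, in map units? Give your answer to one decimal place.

14.4 map units

The two most frequent reciprocal classes, p K D and P k d, are the parental types, so the F1 was p K D / P k d.
The two rarest classes, P K D and p k d, are the double crossovers. Comparing them with the parentals, only the p allele has switched, so p is the middle locus and the order is k – p – d.
Crossovers in the k–p interval produce the single-crossover classes p k D and P K d (29 + 39 = 68) plus the double crossovers (4).
RF(k–p) = (68 + 4) / 500 = 72/500 = 0.1440 → 14.4 map units.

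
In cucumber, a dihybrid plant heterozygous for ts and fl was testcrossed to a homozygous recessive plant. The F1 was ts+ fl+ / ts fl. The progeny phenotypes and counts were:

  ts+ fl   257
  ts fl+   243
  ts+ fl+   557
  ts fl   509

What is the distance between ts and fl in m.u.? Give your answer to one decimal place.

The recombinant classes are ts+ fl and ts fl+: 257 + 243 = 500.
Recombination frequency = 500/1566 = 0.3193 ≈ 31.9%, i.e. 31.9 m.u.

31.9 m.u.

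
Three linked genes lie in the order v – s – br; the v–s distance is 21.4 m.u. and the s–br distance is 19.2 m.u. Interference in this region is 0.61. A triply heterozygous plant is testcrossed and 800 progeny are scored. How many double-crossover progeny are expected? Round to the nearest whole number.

Map distances give recombination frequencies of 0.214 and 0.192 for the two intervals.
With interference 0.61 (so coincidence = 0.39), expected double-crossover frequency = 0.214 × 0.192 × 0.39 = 0.01602.
Expected number = 0.01602 × 800 = 12.82 ≈ 13.

13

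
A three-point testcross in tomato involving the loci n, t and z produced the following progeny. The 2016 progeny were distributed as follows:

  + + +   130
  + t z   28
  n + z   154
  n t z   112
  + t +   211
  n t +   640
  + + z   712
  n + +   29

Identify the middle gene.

The two most frequent reciprocal classes, + + z and n t +, are the parental types, so the F1 was + + z / n t +.
The two rarest classes, + t z and n + +, are the double crossovers. Comparing them with the parentals, only the t allele has switched, so t is the middle locus and the order is z – t – n.

t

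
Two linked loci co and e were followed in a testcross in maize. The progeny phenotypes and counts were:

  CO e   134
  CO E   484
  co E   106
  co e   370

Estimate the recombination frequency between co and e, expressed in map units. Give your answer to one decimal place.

21.9 map units

The two most frequent classes, CO E (484) and co e (370), are the parental types, so the F1 was CO E / co e.
The recombinant classes are CO e and co E: 134 + 106 = 240.
Recombination frequency = 240/1094 = 0.2194 ≈ 21.9%, i.e. 21.9 map units.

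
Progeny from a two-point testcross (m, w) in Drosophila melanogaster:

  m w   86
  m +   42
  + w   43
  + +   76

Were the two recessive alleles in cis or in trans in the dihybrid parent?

The two most frequent classes are + + (76) and m w (86); these are the parental (non-recombinant) types.
So the F1 carried + + on one chromosome and m w on the other — the recessive alleles are on the same chromosome (cis / coupling).

cis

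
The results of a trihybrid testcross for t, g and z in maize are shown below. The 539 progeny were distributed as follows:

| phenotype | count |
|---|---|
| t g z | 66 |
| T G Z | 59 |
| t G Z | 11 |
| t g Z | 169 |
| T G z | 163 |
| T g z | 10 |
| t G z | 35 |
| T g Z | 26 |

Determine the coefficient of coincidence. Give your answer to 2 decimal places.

The two most frequent reciprocal classes, T G z and t g Z, are the parental types, so the F1 was T G z / t g Z.
The two rarest classes, T g z and t G Z, are the double crossovers. Comparing them with the parentals, only the g allele has switched, so g is the middle locus and the order is z – g – t.
z–g: (125 + 21)/539 = 0.2709; g–t: (61 + 21)/539 = 0.1521.
Expected DCO frequency = 0.2709 × 0.1521 ≈ 0.04120; observed = 21/539 ≈ 0.03896.
Coefficient of coincidence = 0.03896/0.04120 ≈ 0.95.

0.95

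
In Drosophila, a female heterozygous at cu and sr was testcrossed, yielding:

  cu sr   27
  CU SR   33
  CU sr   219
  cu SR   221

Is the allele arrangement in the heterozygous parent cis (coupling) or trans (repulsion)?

trans

The two most frequent classes are CU sr (219) and cu SR (221); these are the parental (non-recombinant) types.
So the F1 carried CU sr on one chromosome and cu SR on the other — the recessive alleles are on opposite chromosomes (trans / repulsion).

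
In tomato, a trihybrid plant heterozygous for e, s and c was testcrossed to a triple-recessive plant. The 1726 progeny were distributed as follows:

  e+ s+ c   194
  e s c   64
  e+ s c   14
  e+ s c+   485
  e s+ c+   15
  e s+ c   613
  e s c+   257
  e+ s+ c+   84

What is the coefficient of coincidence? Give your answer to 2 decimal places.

0.59

The two most frequent reciprocal classes, e+ s c+ and e s+ c, are the parental types, so the F1 was e+ s c+ / e s+ c.
The two rarest classes, e+ s c and e s+ c+, are the double crossovers. Comparing them with the parentals, only the c allele has switched, so c is the middle locus and the order is s – c – e.
s–c: (148 + 29)/1726 = 0.1025; c–e: (451 + 29)/1726 = 0.2781.
Expected DCO frequency = 0.1025 × 0.2781 ≈ 0.02851; observed = 29/1726 ≈ 0.01680.
Coefficient of coincidence = 0.01680/0.02851 ≈ 0.59.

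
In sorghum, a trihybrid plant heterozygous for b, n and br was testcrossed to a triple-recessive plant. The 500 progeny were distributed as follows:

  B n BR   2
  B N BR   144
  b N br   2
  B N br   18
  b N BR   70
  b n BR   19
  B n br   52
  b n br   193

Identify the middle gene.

The two most frequent reciprocal classes, B N BR and b n br, are the parental types, so the F1 was B N BR / b n br.
The two rarest classes, B n BR and b N br, are the double crossovers. Comparing them with the parentals, only the n allele has switched, so n is the middle locus and the order is br – n – b.

n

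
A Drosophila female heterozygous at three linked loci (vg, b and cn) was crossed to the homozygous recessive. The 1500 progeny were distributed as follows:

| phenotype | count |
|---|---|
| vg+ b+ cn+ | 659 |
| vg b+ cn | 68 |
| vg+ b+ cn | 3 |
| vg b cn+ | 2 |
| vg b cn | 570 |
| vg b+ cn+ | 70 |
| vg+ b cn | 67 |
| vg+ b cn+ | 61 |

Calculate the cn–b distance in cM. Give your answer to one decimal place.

8.9 cM

The two most frequent reciprocal classes, vg b cn and vg+ b+ cn+, are the parental types, so the F1 was vg b cn / vg+ b+ cn+.
The two rarest classes, vg b cn+ and vg+ b+ cn, are the double crossovers. Comparing them with the parentals, only the cn allele has switched, so cn is the middle locus and the order is vg – cn – b.
Crossovers in the cn–b interval produce the single-crossover classes vg b+ cn and vg+ b cn+ (68 + 61 = 129) plus the double crossovers (5).
RF(cn–b) = (129 + 5) / 1500 = 134/1500 = 0.0893 → 8.9 cM.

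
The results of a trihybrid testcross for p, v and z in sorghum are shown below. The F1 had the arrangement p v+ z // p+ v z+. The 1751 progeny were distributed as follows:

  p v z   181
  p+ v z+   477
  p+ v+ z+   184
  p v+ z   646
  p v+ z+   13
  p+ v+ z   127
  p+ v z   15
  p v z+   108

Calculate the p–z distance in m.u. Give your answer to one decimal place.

The two rarest classes, p v+ z+ and p+ v z, are the double crossovers. Comparing them with the parentals, only the z allele has switched, so z is the middle locus and the order is p – z – v.
Crossovers in the p–z interval produce the single-crossover classes p+ v+ z and p v z+ (127 + 108 = 235) plus the double crossovers (28).
RF(p–z) = (235 + 28) / 1751 = 263/1751 = 0.1502 → 15.0 m.u.

15.0 m.u.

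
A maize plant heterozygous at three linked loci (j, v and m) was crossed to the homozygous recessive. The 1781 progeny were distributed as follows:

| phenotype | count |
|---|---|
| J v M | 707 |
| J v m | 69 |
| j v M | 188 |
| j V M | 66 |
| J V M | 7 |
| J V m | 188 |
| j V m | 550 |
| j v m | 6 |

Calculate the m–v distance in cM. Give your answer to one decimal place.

The two most frequent reciprocal classes, j V m and J v M, are the parental types, so the F1 was j V m / J v M.
The two rarest classes, j v m and J V M, are the double crossovers. Comparing them with the parentals, only the v allele has switched, so v is the middle locus and the order is m – v – j.
Crossovers in the m–v interval produce the single-crossover classes j V M and J v m (66 + 69 = 135) plus the double crossovers (13).
RF(m–v) = (135 + 13) / 1781 = 148/1781 = 0.0831 → 8.3 cM.

8.3 cM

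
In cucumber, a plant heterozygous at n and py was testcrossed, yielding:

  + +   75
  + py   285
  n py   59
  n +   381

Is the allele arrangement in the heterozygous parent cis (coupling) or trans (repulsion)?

The two most frequent classes are + py (285) and n + (381); these are the parental (non-recombinant) types.
So the F1 carried + py on one chromosome and n + on the other — the recessive alleles are on opposite chromosomes (trans / repulsion).

trans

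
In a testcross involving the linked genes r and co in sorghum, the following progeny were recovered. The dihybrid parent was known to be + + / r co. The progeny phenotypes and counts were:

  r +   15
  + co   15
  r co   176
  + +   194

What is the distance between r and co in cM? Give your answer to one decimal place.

The recombinant classes are + co and r +: 15 + 15 = 30.
Recombination frequency = 30/400 = 0.0750 ≈ 7.5%, i.e. 7.5 cM.

7.5 cM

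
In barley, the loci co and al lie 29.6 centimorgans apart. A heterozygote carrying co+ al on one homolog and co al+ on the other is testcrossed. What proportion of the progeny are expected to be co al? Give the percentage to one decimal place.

A map distance of 29.6 centimorgans corresponds to a recombination frequency of 0.296.
The F1 is co+ al / co al+, so co al is a recombinant gamete class with expected frequency r/2 = 0.296/2 = 0.1480.
That is 0.1480 = 14.8% of the progeny.

14.8%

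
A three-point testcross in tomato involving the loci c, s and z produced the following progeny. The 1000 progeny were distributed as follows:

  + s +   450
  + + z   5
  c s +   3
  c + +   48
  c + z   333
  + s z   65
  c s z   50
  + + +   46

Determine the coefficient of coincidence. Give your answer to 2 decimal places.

0.64

The two most frequent reciprocal classes, + s + and c + z, are the parental types, so the F1 was + s + / c + z.
The two rarest classes, c s + and + + z, are the double crossovers. Comparing them with the parentals, only the c allele has switched, so c is the middle locus and the order is z – c – s.
z–c: (113 + 8)/1000 = 0.1210; c–s: (96 + 8)/1000 = 0.1040.
Expected DCO frequency = 0.1210 × 0.1040 ≈ 0.01258; observed = 8/1000 ≈ 0.00800.
Coefficient of coincidence = 0.00800/0.01258 ≈ 0.64.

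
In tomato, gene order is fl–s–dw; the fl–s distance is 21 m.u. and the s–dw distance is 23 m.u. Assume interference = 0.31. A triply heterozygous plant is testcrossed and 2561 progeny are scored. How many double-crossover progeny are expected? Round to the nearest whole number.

85

Map distances give recombination frequencies of 0.210 and 0.230 for the two intervals.
With interference 0.31 (so coincidence = 0.69), expected double-crossover frequency = 0.210 × 0.230 × 0.69 = 0.03333.
Expected number = 0.03333 × 2561 = 85.35 ≈ 85.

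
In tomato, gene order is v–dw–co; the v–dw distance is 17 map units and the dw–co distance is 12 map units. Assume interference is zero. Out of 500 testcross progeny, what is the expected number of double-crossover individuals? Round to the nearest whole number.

Map distances give recombination frequencies of 0.170 and 0.120 for the two intervals.
With no interference, expected double-crossover frequency = 0.170 × 0.120 = 0.02040.
Expected number = 0.02040 × 500 = 10.20 ≈ 10.

10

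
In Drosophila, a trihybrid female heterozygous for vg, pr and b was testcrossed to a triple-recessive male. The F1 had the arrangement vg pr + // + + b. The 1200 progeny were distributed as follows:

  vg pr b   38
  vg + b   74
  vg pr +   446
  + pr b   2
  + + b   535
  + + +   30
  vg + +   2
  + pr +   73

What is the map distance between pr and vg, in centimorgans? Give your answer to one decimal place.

The two rarest classes, vg + + and + pr b, are the double crossovers. Comparing them with the parentals, only the pr allele has switched, so pr is the middle locus and the order is b – pr – vg.
Crossovers in the pr–vg interval produce the single-crossover classes + pr + and vg + b (73 + 74 = 147) plus the double crossovers (4).
RF(pr–vg) = (147 + 4) / 1200 = 151/1200 = 0.1258 → 12.6 centimorgans.

12.6 centimorgans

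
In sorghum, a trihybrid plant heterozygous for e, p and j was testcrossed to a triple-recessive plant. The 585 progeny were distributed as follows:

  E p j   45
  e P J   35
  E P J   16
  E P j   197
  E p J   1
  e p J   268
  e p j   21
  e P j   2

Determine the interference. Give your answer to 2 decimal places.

0.47

The two most frequent reciprocal classes, e p J and E P j, are the parental types, so the F1 was e p J / E P j.
The two rarest classes, E p J and e P j, are the double crossovers. Comparing them with the parentals, only the e allele has switched, so e is the middle locus and the order is p – e – j.
p–e: (80 + 3)/585 = 0.1419; e–j: (37 + 3)/585 = 0.0684.
Expected DCO frequency = 0.1419 × 0.0684 ≈ 0.00971; observed = 3/585 ≈ 0.00513.
Coefficient of coincidence = 0.00513/0.00971 ≈ 0.53; interference = 1 − 0.53 = 0.47.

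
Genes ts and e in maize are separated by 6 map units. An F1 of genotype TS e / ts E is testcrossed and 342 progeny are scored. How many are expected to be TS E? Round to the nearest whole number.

A map distance of 6 map units corresponds to a recombination frequency of 0.060.
The F1 is TS e / ts E, so TS E is a recombinant gamete class with expected frequency r/2 = 0.060/2 = 0.0300.
Expected number = 0.0300 × 342 = 10.26 ≈ 10.

10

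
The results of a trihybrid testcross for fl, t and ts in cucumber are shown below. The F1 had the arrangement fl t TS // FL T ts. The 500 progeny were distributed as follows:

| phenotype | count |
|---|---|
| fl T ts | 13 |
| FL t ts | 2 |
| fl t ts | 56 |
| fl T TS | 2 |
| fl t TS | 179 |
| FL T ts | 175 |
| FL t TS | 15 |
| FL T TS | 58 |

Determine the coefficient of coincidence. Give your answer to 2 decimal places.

The two rarest classes, fl T TS and FL t ts, are the double crossovers. Comparing them with the parentals, only the t allele has switched, so t is the middle locus and the order is ts – t – fl.
ts–t: (114 + 4)/500 = 0.2360; t–fl: (28 + 4)/500 = 0.0640.
Expected DCO frequency = 0.2360 × 0.0640 ≈ 0.01510; observed = 4/500 ≈ 0.00800.
Coefficient of coincidence = 0.00800/0.01510 ≈ 0.53.

0.53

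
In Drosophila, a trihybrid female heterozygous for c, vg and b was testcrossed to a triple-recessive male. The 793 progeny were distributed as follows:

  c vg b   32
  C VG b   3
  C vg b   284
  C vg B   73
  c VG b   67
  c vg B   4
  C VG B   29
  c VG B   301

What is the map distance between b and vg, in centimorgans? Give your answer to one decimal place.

The two most frequent reciprocal classes, C vg b and c VG B, are the parental types, so the F1 was C vg b / c VG B.
The two rarest classes, C VG b and c vg B, are the double crossovers. Comparing them with the parentals, only the vg allele has switched, so vg is the middle locus and the order is b – vg – c.
Crossovers in the b–vg interval produce the single-crossover classes C vg B and c VG b (73 + 67 = 140) plus the double crossovers (7).
RF(b–vg) = (140 + 7) / 793 = 147/793 = 0.1854 → 18.5 centimorgans.

18.5 centimorgans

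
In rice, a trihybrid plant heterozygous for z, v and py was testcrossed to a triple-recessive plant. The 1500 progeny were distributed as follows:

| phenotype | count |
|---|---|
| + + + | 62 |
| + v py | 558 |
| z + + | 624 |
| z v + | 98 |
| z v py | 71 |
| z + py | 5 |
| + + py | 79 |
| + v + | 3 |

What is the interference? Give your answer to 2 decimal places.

0.54

The two most frequent reciprocal classes, + v py and z + +, are the parental types, so the F1 was + v py / z + +.
The two rarest classes, + v + and z + py, are the double crossovers. Comparing them with the parentals, only the py allele has switched, so py is the middle locus and the order is v – py – z.
v–py: (177 + 8)/1500 = 0.1233; py–z: (133 + 8)/1500 = 0.0940.
Expected DCO frequency = 0.1233 × 0.0940 ≈ 0.01159; observed = 8/1500 ≈ 0.00533.
Coefficient of coincidence = 0.00533/0.01159 ≈ 0.46; interference = 1 − 0.46 = 0.54.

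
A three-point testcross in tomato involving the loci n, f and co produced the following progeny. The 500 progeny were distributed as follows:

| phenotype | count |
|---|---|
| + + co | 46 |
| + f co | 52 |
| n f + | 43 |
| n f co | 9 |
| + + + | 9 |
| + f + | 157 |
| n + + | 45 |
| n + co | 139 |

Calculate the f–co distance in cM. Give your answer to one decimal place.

23.0 cM

The two most frequent reciprocal classes, n + co and + f +, are the parental types, so the F1 was n + co / + f +.
The two rarest classes, n f co and + + +, are the double crossovers. Comparing them with the parentals, only the f allele has switched, so f is the middle locus and the order is n – f – co.
Crossovers in the f–co interval produce the single-crossover classes n + + and + f co (45 + 52 = 97) plus the double crossovers (18).
RF(f–co) = (97 + 18) / 500 = 115/500 = 0.2300 → 23.0 cM.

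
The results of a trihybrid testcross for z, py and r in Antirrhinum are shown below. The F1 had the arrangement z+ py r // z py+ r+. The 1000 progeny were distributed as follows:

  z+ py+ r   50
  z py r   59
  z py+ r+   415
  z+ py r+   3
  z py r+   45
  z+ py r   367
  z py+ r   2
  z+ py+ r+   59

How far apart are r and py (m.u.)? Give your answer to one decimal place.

10.0 m.u.

The two rarest classes, z+ py r+ and z py+ r, are the double crossovers. Comparing them with the parentals, only the r allele has switched, so r is the middle locus and the order is py – r – z.
Crossovers in the py–r interval produce the single-crossover classes z+ py+ r and z py r+ (50 + 45 = 95) plus the double crossovers (5).
RF(py–r) = (95 + 5) / 1000 = 100/1000 = 0.1000 → 10.0 m.u.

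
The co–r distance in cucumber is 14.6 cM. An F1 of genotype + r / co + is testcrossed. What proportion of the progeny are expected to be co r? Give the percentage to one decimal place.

7.3%

A map distance of 14.6 cM corresponds to a recombination frequency of 0.146.
The F1 is + r / co +, so co r is a recombinant gamete class with expected frequency r/2 = 0.146/2 = 0.0730.
That is 0.0730 = 7.3% of the progeny.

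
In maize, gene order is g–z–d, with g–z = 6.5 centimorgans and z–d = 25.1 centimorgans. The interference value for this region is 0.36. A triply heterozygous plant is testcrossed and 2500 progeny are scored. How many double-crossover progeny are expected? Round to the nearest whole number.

Map distances give recombination frequencies of 0.065 and 0.251 for the two intervals.
With interference 0.36 (so coincidence = 0.64), expected double-crossover frequency = 0.065 × 0.251 × 0.64 = 0.01044.
Expected number = 0.01044 × 2500 = 26.10 ≈ 26.

26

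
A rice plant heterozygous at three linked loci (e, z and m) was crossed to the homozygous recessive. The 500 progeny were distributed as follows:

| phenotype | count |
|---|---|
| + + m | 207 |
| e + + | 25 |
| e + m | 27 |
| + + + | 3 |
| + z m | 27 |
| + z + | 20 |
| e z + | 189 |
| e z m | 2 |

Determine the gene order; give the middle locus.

The two most frequent reciprocal classes, e z + and + + m, are the parental types, so the F1 was e z + / + + m.
The two rarest classes, e z m and + + +, are the double crossovers. Comparing them with the parentals, only the m allele has switched, so m is the middle locus and the order is e – m – z.

m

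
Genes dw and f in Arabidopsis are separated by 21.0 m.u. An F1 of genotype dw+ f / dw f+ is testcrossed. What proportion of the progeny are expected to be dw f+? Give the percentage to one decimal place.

39.5%

A map distance of 21.0 m.u. corresponds to a recombination frequency of 0.210.
The F1 is dw+ f / dw f+, so dw f+ is a parental gamete class with expected frequency (1 − r)/2 = 0.790/2 = 0.3950.
That is 0.3950 = 39.5% of the progeny.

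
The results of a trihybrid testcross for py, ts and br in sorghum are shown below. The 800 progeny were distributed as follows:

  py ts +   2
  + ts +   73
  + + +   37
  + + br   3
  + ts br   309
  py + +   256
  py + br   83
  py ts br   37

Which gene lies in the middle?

The two most frequent reciprocal classes, py + + and + ts br, are the parental types, so the F1 was py + + / + ts br.
The two rarest classes, py ts + and + + br, are the double crossovers. Comparing them with the parentals, only the ts allele has switched, so ts is the middle locus and the order is br – ts – py.

ts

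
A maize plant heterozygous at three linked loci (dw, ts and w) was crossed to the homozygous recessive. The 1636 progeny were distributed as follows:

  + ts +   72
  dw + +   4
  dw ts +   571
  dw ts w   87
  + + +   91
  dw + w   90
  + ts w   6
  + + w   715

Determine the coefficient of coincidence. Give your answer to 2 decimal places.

0.51

The two most frequent reciprocal classes, dw ts + and + + w, are the parental types, so the F1 was dw ts + / + + w.
The two rarest classes, dw + + and + ts w, are the double crossovers. Comparing them with the parentals, only the ts allele has switched, so ts is the middle locus and the order is w – ts – dw.
w–ts: (178 + 10)/1636 = 0.1149; ts–dw: (162 + 10)/1636 = 0.1051.
Expected DCO frequency = 0.1149 × 0.1051 ≈ 0.01208; observed = 10/1636 ≈ 0.00611.
Coefficient of coincidence = 0.00611/0.01208 ≈ 0.51.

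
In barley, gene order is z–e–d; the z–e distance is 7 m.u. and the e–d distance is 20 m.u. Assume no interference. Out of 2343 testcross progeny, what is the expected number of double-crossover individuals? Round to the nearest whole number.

Map distances give recombination frequencies of 0.070 and 0.200 for the two intervals.
With no interference, expected double-crossover frequency = 0.070 × 0.200 = 0.01400.
Expected number = 0.01400 × 2343 = 32.80 ≈ 33.

33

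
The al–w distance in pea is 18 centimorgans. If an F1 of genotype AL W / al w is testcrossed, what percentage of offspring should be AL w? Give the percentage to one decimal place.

9.0%

A map distance of 18 centimorgans corresponds to a recombination frequency of 0.180.
The F1 is AL W / al w, so AL w is a recombinant gamete class with expected frequency r/2 = 0.180/2 = 0.0900.
That is 0.0900 = 9.0% of the progeny.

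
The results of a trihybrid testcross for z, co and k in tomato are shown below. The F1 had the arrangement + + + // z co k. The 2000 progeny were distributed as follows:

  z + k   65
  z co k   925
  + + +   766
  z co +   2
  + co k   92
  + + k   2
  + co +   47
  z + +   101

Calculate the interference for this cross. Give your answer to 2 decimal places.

The two rarest classes, + + k and z co +, are the double crossovers. Comparing them with the parentals, only the k allele has switched, so k is the middle locus and the order is co – k – z.
co–k: (112 + 4)/2000 = 0.0580; k–z: (193 + 4)/2000 = 0.0985.
Expected DCO frequency = 0.0580 × 0.0985 ≈ 0.00571; observed = 4/2000 ≈ 0.00200.
Coefficient of coincidence = 0.00200/0.00571 ≈ 0.35; interference = 1 − 0.35 = 0.65.

0.65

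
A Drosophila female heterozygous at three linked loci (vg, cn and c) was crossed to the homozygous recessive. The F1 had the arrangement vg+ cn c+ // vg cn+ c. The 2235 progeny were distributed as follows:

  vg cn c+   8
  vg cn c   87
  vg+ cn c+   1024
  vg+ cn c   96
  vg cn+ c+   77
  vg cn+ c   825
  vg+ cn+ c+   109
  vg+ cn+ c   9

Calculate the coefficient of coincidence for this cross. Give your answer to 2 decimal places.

0.94

The two rarest classes, vg cn c+ and vg+ cn+ c, are the double crossovers. Comparing them with the parentals, only the vg allele has switched, so vg is the middle locus and the order is c – vg – cn.
c–vg: (173 + 17)/2235 = 0.0850; vg–cn: (196 + 17)/2235 = 0.0953.
Expected DCO frequency = 0.0850 × 0.0953 ≈ 0.00810; observed = 17/2235 ≈ 0.00761.
Coefficient of coincidence = 0.00761/0.00810 ≈ 0.94.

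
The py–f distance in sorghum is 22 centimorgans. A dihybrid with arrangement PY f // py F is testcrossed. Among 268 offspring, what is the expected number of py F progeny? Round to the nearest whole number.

105

A map distance of 22 centimorgans corresponds to a recombination frequency of 0.220.
The F1 is PY f / py F, so py F is a parental gamete class with expected frequency (1 − r)/2 = 0.780/2 = 0.3900.
Expected number = 0.3900 × 268 = 104.52 ≈ 105.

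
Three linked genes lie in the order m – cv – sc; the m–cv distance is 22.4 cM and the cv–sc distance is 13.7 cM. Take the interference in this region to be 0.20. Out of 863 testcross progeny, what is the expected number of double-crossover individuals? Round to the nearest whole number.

21

Map distances give recombination frequencies of 0.224 and 0.137 for the two intervals.
With interference 0.20 (so coincidence = 0.80), expected double-crossover frequency = 0.224 × 0.137 × 0.80 = 0.02455.
Expected number = 0.02455 × 863 = 21.19 ≈ 21.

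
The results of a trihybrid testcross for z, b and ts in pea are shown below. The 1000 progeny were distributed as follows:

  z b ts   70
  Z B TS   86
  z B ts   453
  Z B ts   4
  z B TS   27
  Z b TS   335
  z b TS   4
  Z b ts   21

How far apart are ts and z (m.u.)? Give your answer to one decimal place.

The two most frequent reciprocal classes, z B ts and Z b TS, are the parental types, so the F1 was z B ts / Z b TS.
The two rarest classes, Z B ts and z b TS, are the double crossovers. Comparing them with the parentals, only the z allele has switched, so z is the middle locus and the order is ts – z – b.
Crossovers in the ts–z interval produce the single-crossover classes z B TS and Z b ts (27 + 21 = 48) plus the double crossovers (8).
RF(ts–z) = (48 + 8) / 1000 = 56/1000 = 0.0560 → 5.6 m.u.

5.6 m.u.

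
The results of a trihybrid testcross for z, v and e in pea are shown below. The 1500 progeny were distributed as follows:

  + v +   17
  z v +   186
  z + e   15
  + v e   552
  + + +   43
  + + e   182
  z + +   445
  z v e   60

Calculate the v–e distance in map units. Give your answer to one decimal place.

26.7 map units

The two most frequent reciprocal classes, z + + and + v e, are the parental types, so the F1 was z + + / + v e.
The two rarest classes, z + e and + v +, are the double crossovers. Comparing them with the parentals, only the e allele has switched, so e is the middle locus and the order is v – e – z.
Crossovers in the v–e interval produce the single-crossover classes z v + and + + e (186 + 182 = 368) plus the double crossovers (32).
RF(v–e) = (368 + 32) / 1500 = 400/1500 = 0.2667 → 26.7 map units.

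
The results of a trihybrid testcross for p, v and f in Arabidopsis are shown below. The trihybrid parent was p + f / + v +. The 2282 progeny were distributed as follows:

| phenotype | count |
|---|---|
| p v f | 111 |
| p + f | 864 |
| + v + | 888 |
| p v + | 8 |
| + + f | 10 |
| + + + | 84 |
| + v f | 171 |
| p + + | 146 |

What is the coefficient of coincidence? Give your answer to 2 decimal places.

The two rarest classes, + + f and p v +, are the double crossovers. Comparing them with the parentals, only the p allele has switched, so p is the middle locus and the order is f – p – v.
f–p: (317 + 18)/2282 = 0.1468; p–v: (195 + 18)/2282 = 0.0933.
Expected DCO frequency = 0.1468 × 0.0933 ≈ 0.01370; observed = 18/2282 ≈ 0.00789.
Coefficient of coincidence = 0.00789/0.01370 ≈ 0.58.

0.58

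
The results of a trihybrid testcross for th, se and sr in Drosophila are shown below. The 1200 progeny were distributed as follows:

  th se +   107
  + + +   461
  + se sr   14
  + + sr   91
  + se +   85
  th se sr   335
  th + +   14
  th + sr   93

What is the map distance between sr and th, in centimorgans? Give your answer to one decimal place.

The two most frequent reciprocal classes, th se sr and + + +, are the parental types, so the F1 was th se sr / + + +.
The two rarest classes, + se sr and th + +, are the double crossovers. Comparing them with the parentals, only the th allele has switched, so th is the middle locus and the order is se – th – sr.
Crossovers in the th–sr interval produce the single-crossover classes th se + and + + sr (107 + 91 = 198) plus the double crossovers (28).
RF(th–sr) = (198 + 28) / 1200 = 226/1200 = 0.1883 → 18.8 centimorgans.

18.8 centimorgans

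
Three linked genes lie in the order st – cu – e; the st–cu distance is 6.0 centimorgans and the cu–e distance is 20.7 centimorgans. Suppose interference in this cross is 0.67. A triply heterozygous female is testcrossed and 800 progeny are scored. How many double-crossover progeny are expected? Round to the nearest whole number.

3

Map distances give recombination frequencies of 0.060 and 0.207 for the two intervals.
With interference 0.67 (so coincidence = 0.33), expected double-crossover frequency = 0.060 × 0.207 × 0.33 = 0.00410.
Expected number = 0.00410 × 800 = 3.28 ≈ 3.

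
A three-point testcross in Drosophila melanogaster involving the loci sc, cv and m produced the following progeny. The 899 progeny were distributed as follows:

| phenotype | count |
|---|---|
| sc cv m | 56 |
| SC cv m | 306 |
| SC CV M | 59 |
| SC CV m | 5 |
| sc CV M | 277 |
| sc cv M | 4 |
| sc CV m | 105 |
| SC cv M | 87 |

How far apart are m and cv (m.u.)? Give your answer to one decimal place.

22.4 m.u.

The two most frequent reciprocal classes, SC cv m and sc CV M, are the parental types, so the F1 was SC cv m / sc CV M.
The two rarest classes, SC CV m and sc cv M, are the double crossovers. Comparing them with the parentals, only the cv allele has switched, so cv is the middle locus and the order is m – cv – sc.
Crossovers in the m–cv interval produce the single-crossover classes SC cv M and sc CV m (87 + 105 = 192) plus the double crossovers (9).
RF(m–cv) = (192 + 9) / 899 = 201/899 = 0.2236 → 22.4 m.u.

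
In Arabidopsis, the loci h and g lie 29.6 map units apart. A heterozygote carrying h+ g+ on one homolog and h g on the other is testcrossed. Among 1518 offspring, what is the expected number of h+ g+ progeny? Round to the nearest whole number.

534

A map distance of 29.6 map units corresponds to a recombination frequency of 0.296.
The F1 is h+ g+ / h g, so h+ g+ is a parental gamete class with expected frequency (1 − r)/2 = 0.704/2 = 0.3520.
Expected number = 0.3520 × 1518 = 534.34 ≈ 534.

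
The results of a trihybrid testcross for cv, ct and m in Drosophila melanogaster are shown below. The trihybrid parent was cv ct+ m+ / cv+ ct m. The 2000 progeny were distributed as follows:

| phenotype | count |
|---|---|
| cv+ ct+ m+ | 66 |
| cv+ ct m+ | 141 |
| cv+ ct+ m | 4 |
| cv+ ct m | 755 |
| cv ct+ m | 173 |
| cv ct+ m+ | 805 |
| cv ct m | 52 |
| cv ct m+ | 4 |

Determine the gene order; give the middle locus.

ct

The two rarest classes, cv ct m+ and cv+ ct+ m, are the double crossovers. Comparing them with the parentals, only the ct allele has switched, so ct is the middle locus and the order is cv – ct – m.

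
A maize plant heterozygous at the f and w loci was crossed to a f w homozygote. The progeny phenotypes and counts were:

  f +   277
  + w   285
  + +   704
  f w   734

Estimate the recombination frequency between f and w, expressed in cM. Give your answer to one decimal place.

The two most frequent classes, + + (704) and f w (734), are the parental types, so the F1 was + + / f w.
The recombinant classes are + w and f +: 285 + 277 = 562.
Recombination frequency = 562/2000 = 0.2810 ≈ 28.1%, i.e. 28.1 cM.

28.1 cM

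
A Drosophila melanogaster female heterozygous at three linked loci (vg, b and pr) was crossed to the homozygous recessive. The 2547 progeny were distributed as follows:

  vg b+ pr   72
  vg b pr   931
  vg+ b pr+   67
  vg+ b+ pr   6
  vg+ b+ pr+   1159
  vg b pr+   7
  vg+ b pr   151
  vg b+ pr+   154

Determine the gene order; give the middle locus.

pr

The two most frequent reciprocal classes, vg+ b+ pr+ and vg b pr, are the parental types, so the F1 was vg+ b+ pr+ / vg b pr.
The two rarest classes, vg+ b+ pr and vg b pr+, are the double crossovers. Comparing them with the parentals, only the pr allele has switched, so pr is the middle locus and the order is b – pr – vg.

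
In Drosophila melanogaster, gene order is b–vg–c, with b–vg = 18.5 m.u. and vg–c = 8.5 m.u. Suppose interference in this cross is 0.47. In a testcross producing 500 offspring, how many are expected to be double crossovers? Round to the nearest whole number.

4

Map distances give recombination frequencies of 0.185 and 0.085 for the two intervals.
With interference 0.47 (so coincidence = 0.53), expected double-crossover frequency = 0.185 × 0.085 × 0.53 = 0.00833.
Expected number = 0.00833 × 500 = 4.17 ≈ 4.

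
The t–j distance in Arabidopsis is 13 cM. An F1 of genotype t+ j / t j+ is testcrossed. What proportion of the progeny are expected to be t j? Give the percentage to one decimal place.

A map distance of 13 cM corresponds to a recombination frequency of 0.130.
The F1 is t+ j / t j+, so t j is a recombinant gamete class with expected frequency r/2 = 0.130/2 = 0.0650.
That is 0.0650 = 6.5% of the progeny.

6.5%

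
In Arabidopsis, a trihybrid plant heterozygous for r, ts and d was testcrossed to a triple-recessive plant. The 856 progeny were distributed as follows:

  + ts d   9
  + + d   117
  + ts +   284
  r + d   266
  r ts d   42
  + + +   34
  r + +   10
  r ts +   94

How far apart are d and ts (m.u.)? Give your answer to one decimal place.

The two most frequent reciprocal classes, r + d and + ts +, are the parental types, so the F1 was r + d / + ts +.
The two rarest classes, r + + and + ts d, are the double crossovers. Comparing them with the parentals, only the d allele has switched, so d is the middle locus and the order is r – d – ts.
Crossovers in the d–ts interval produce the single-crossover classes r ts d and + + + (42 + 34 = 76) plus the double crossovers (19).
RF(d–ts) = (76 + 19) / 856 = 95/856 = 0.1110 → 11.1 m.u.

11.1 m.u.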